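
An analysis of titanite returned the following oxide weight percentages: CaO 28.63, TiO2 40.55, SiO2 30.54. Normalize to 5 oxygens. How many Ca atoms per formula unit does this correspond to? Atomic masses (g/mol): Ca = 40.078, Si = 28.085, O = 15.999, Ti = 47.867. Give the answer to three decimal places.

1.004 Ca apfu

CaO (M=56.077): mol = 0.51055; Ca = 0.51055, O = 0.51055.
TiO2 (M=79.865): mol = 0.50773; Ti = 0.50773, O = 1.01546.
SiO2 (M=60.083): mol = 0.50830; Si = 0.50830, O = 1.01660.
ΣO = 2.54261; factor = 5/ΣO = 1.96648.
Ca apfu = 0.51055 × 1.96648 = 1.004.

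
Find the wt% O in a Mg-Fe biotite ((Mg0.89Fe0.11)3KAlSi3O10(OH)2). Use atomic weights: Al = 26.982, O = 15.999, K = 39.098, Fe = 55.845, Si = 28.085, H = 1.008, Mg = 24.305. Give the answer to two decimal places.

44.89 wt%

Molar mass of (Mg0.89Fe0.11)3KAlSi3O10(OH)2: 2.67×24.305 + 0.33×55.845 + 1×39.098 + 1×26.982 + 3×28.085 + 12×15.999 + 2×1.008 = 427.662 g/mol.
Mass of O per formula unit: 12 × 15.999 = 191.988 g.
Weight fraction O = 191.988 / 427.662 = 0.4489.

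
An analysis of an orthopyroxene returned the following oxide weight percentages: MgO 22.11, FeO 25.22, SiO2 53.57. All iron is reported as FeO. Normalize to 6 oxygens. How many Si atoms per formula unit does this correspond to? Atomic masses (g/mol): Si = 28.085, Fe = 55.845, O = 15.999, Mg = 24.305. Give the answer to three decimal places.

MgO (M=40.304): mol = 0.54858; Mg = 0.54858, O = 0.54858.
FeO (M=71.844): mol = 0.35104; Fe = 0.35104, O = 0.35104.
SiO2 (M=60.083): mol = 0.89160; Si = 0.89160, O = 1.78320.
ΣO = 2.68282; factor = 6/ΣO = 2.23645.
Si apfu = 0.89160 × 2.23645 = 1.994.

1.994 Si apfu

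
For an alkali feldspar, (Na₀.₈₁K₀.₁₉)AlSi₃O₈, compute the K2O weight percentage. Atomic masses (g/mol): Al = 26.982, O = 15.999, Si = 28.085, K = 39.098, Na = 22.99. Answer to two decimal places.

Formula mass = 265.280 g/mol.
0.19 K → 0.0950 mol K2O per formula unit; M(K2O) = 94.195, so K2O mass = 8.949 g.
8.949/265.280 × 100 = 3.37 wt%.

3.37 wt%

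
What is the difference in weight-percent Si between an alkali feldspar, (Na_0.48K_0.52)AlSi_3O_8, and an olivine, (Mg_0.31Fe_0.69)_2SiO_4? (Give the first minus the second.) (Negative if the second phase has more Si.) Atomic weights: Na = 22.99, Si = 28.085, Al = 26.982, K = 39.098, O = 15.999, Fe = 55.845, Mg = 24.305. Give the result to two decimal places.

Si in (Na_0.48K_0.52)AlSi_3O_8: molar mass 270.595 g/mol; 3×28.085 = 84.255 g → 31.14 wt%.
Si in (Mg_0.31Fe_0.69)_2SiO_4: molar mass 184.216 g/mol; 1×28.085 = 28.085 g → 15.25 wt%.
Difference = 31.14 − 15.25 = 15.89 percentage points.

15.89 percentage points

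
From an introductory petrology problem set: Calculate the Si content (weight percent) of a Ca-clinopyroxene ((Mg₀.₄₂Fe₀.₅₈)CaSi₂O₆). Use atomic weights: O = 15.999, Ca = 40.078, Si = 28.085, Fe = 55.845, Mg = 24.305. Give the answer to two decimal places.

23.92 weight percent

Molar mass of (Mg₀.₄₂Fe₀.₅₈)CaSi₂O₆: 0.42*24.305 + 0.58*55.845 + 1*40.078 + 2*28.085 + 6*15.999 = 234.840 g/mol.
Mass of Si per formula unit: 2 × 28.085 = 56.170 g.
Weight fraction Si = 56.170 / 234.840 = 0.2392.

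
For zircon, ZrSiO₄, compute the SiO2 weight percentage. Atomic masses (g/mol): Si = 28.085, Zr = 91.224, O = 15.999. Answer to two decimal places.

32.78 wt%

M(ZrSiO₄) = 183.305 g/mol; M(SiO2) = 60.083 g/mol.
Moles SiO2 per formula unit = 1 Si ÷ 1 = 1.0000.
SiO2 fraction = (1.0000 × 60.083) / 183.305 = 60.083/183.305 = 0.3278.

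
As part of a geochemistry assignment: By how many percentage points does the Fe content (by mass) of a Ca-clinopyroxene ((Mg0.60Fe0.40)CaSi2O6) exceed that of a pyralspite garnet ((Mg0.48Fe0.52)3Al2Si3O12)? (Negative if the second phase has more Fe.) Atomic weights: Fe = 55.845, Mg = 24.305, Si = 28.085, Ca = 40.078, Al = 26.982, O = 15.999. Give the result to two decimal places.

First mineral: 22.338 g Fe in 229.163 g formula = 9.75 wt% Fe.
Second mineral: 87.118 g Fe in 452.324 g formula = 19.26 wt% Fe.
9.75% − 19.26% gives a difference of -9.51 percentage points.

-9.51 percentage points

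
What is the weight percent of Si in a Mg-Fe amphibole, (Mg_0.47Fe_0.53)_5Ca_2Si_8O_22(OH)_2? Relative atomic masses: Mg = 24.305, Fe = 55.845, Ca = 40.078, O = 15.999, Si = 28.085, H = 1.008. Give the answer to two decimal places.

25.08 mass %

M((Mg_0.47Fe_0.53)_5Ca_2Si_8O_22(OH)_2) = 895.934 g/mol.
Si contributes 8 × 28.085 = 224.680 g per mole.
224.680/895.934 = 0.2508 → 25.08%.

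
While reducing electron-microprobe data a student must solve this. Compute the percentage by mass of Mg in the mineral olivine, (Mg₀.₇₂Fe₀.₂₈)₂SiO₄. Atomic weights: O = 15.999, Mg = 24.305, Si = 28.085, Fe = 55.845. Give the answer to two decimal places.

Molar mass of (Mg₀.₇₂Fe₀.₂₈)₂SiO₄: 1.44×24.305 + 0.56×55.845 + 1×28.085 + 4×15.999 = 158.353 g/mol.
Mass of Mg per formula unit: 1.44 × 24.305 = 34.999 g.
Weight fraction Mg = 34.999 / 158.353 = 0.2210.

22.10 mass %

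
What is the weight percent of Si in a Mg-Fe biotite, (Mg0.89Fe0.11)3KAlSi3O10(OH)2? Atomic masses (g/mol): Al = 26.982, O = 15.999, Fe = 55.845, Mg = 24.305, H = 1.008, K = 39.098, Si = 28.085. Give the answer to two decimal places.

19.70 wt%

Formula mass = 2.67*24.305 + 0.33*55.845 + 1*39.098 + 1*26.982 + 3*28.085 + 12*15.999 + 2*1.008 = 427.662 g/mol, of which 84.255 g is Si.
So Si makes up 84.255/427.662 = 0.1970 of the mass, i.e. 19.70%.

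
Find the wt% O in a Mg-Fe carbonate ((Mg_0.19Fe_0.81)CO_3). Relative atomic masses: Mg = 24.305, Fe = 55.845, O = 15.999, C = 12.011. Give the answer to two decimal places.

43.69 wt%

M((Mg_0.19Fe_0.81)CO_3) = 109.860 g/mol.
O contributes 3 × 15.999 = 47.997 g per mole.
47.997/109.860 = 0.4369 → 43.69%.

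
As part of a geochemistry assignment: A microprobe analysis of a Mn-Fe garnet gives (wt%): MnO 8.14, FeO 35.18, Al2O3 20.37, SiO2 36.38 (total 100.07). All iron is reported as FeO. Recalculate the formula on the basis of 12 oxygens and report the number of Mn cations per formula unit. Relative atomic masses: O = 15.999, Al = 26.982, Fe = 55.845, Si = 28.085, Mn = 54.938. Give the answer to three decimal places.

0.570 Mn apfu

MnO (M=70.937): mol = 0.11475; Mn = 0.11475, O = 0.11475.
FeO (M=71.844): mol = 0.48967; Fe = 0.48967, O = 0.48967.
Al2O3 (M=101.961): mol = 0.19978; Al = 0.39956, O = 0.59934.
SiO2 (M=60.083): mol = 0.60550; Si = 0.60550, O = 1.21100.
ΣO = 2.41476; factor = 12/ΣO = 4.96944.
Mn apfu = 0.11475 × 4.96944 = 0.570.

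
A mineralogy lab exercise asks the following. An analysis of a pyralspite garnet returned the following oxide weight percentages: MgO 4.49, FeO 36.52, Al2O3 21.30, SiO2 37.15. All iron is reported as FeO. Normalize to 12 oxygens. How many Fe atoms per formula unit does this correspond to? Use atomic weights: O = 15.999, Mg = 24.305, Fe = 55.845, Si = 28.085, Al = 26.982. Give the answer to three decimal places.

4.49 wt% MgO ÷ 40.304 g/mol = 0.11140 mol, giving 0.11140 Mg and 0.11140 O.
36.52 wt% FeO ÷ 71.844 g/mol = 0.50832 mol, giving 0.50832 Fe and 0.50832 O.
21.30 wt% Al2O3 ÷ 101.961 g/mol = 0.20890 mol, giving 0.41780 Al and 0.62670 O.
37.15 wt% SiO2 ÷ 60.083 g/mol = 0.61831 mol, giving 0.61831 Si and 1.23662 O.
Oxygen sums to 2.48304; scaling by 12/2.48304 = 4.83279 puts the formula on 12 O.
Fe: 0.50832 × 4.83279 = 2.457 atoms per formula unit.

2.457 Fe apfu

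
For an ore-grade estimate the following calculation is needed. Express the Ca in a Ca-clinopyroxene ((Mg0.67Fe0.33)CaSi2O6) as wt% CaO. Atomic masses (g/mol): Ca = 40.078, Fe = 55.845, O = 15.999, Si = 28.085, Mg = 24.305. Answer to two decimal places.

Molar mass of (Mg0.67Fe0.33)CaSi2O6 = 0.67×24.305 + 0.33×55.845 + 1×40.078 + 2×28.085 + 6×15.999 = 226.955 g/mol.
Each formula unit contains 1 Ca, equivalent to 1/1 = 1.0000 mol CaO.
M(CaO) = 1×40.078 + 1×15.999 = 56.077 g/mol.
Mass of CaO per formula unit = 1.0000 × 56.077 = 56.077 g.
CaO wt% = 56.077 / 226.955 × 100 = 24.71%.

24.71 wt%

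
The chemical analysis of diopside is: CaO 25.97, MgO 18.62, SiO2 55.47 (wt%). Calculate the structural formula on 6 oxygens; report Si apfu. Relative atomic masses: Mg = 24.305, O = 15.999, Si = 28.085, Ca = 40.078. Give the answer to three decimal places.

CaO: 25.97/56.077 = 0.46311 mol → 0.46311 mol Ca, 0.46311 mol O.
MgO: 18.62/40.304 = 0.46199 mol → 0.46199 mol Mg, 0.46199 mol O.
SiO2: 55.47/60.083 = 0.92322 mol → 0.92322 mol Si, 1.84644 mol O.
Total oxygen = 2.77154 mol. Normalization factor = 6/2.77154 = 2.16486.
Si per 6 O = 0.92322 × 2.16486 = 1.999.

1.999 Si apfu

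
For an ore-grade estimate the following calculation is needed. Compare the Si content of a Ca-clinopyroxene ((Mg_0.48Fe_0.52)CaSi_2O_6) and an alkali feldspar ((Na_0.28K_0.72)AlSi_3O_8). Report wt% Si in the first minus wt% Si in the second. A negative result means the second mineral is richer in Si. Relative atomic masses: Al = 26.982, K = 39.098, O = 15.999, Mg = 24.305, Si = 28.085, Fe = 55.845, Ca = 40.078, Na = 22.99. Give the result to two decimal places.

First mineral: 56.170 g Si in 232.948 g formula = 24.11 wt% Si.
Second mineral: 84.255 g Si in 273.817 g formula = 30.77 wt% Si.
24.11% − 30.77% gives a difference of -6.66 percentage points.

-6.66 percentage points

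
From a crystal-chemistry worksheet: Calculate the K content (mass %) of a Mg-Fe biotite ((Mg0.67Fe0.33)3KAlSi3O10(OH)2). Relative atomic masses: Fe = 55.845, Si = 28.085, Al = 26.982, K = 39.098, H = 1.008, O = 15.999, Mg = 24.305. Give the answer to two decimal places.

8.72 mass %

Molar mass of (Mg0.67Fe0.33)3KAlSi3O10(OH)2: 2.01×24.305 + 0.99×55.845 + 1×39.098 + 1×26.982 + 3×28.085 + 12×15.999 + 2×1.008 = 448.479 g/mol.
Mass of K per formula unit: 1 × 39.098 = 39.098 g.
Weight fraction K = 39.098 / 448.479 = 0.0872.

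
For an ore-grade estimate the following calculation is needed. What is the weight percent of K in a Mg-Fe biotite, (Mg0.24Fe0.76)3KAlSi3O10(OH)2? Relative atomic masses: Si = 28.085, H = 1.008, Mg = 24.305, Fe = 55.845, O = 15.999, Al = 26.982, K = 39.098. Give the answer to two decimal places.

7.99 weight percent

Formula mass = 0.72·24.305 + 2.28·55.845 + 1·39.098 + 1·26.982 + 3·28.085 + 12·15.999 + 2·1.008 = 489.165 g/mol, of which 39.098 g is K.
So K makes up 39.098/489.165 = 0.0799 of the mass, i.e. 7.99%.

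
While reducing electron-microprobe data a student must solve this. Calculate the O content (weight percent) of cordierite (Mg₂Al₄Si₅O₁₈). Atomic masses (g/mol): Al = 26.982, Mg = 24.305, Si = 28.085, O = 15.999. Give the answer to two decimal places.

49.23 weight percent

Molar mass of Mg₂Al₄Si₅O₁₈: 2·24.305 + 4·26.982 + 5·28.085 + 18·15.999 = 584.945 g/mol.
Mass of O per formula unit: 18 × 15.999 = 287.982 g.
Weight fraction O = 287.982 / 584.945 = 0.4923.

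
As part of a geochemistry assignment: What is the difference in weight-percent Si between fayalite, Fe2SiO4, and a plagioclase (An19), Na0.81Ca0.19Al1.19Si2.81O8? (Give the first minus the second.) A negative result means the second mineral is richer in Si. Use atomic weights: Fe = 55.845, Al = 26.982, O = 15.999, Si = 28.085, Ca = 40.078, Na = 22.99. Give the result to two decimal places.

-15.97 percentage points

First mineral: 28.085 g Si in 203.771 g formula = 13.78 wt% Si.
Second mineral: 78.919 g Si in 265.256 g formula = 29.75 wt% Si.
13.78% − 29.75% gives a difference of -15.97 percentage points.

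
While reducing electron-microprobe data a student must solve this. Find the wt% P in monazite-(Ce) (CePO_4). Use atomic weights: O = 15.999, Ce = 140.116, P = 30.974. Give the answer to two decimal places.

M(CePO_4) = 235.086 g/mol.
P contributes 1 × 30.974 = 30.974 g per mole.
30.974/235.086 = 0.1318 → 13.18%.

13.18 weight percent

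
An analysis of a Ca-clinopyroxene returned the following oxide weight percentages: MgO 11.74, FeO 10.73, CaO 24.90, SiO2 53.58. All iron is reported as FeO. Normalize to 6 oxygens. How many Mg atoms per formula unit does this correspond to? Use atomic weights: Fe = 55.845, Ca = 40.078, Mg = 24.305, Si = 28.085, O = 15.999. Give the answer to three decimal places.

0.655 Mg apfu

11.74 wt% MgO ÷ 40.304 g/mol = 0.29129 mol, giving 0.29129 Mg and 0.29129 O.
10.73 wt% FeO ÷ 71.844 g/mol = 0.14935 mol, giving 0.14935 Fe and 0.14935 O.
24.90 wt% CaO ÷ 56.077 g/mol = 0.44403 mol, giving 0.44403 Ca and 0.44403 O.
53.58 wt% SiO2 ÷ 60.083 g/mol = 0.89177 mol, giving 0.89177 Si and 1.78354 O.
Oxygen sums to 2.66821; scaling by 6/2.66821 = 2.24870 puts the formula on 6 O.
Mg: 0.29129 × 2.24870 = 0.655 atoms per formula unit.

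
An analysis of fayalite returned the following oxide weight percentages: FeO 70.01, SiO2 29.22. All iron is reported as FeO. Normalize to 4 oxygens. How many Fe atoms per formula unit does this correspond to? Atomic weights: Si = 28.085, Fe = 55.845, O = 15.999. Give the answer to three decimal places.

70.01 wt% FeO ÷ 71.844 g/mol = 0.97447 mol, giving 0.97447 Fe and 0.97447 O.
29.22 wt% SiO2 ÷ 60.083 g/mol = 0.48633 mol, giving 0.48633 Si and 0.97266 O.
Oxygen sums to 1.94713; scaling by 4/1.94713 = 2.05431 puts the formula on 4 O.
Fe: 0.97447 × 2.05431 = 2.002 atoms per formula unit.

2.002 Fe apfu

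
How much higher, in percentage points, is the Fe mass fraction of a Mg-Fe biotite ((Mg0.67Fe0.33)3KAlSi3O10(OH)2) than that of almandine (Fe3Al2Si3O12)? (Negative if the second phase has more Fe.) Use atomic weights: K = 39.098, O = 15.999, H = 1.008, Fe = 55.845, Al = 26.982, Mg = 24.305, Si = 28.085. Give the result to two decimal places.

Fe in (Mg0.67Fe0.33)3KAlSi3O10(OH)2: molar mass 448.479 g/mol; 0.99×55.845 = 55.287 g → 12.33 wt%.
Fe in Fe3Al2Si3O12: molar mass 497.742 g/mol; 3×55.845 = 167.535 g → 33.66 wt%.
Difference = 12.33 − 33.66 = -21.33 percentage points.

-21.33 percentage points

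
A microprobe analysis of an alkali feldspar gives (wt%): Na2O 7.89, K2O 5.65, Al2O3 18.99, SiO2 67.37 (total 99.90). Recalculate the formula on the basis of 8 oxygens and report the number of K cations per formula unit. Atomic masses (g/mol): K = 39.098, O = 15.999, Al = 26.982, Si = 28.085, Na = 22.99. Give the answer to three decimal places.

0.321 K apfu

Na2O (M=61.979): mol = 0.12730; Na = 0.25460, O = 0.12730.
K2O (M=94.195): mol = 0.05998; K = 0.11996, O = 0.05998.
Al2O3 (M=101.961): mol = 0.18625; Al = 0.37250, O = 0.55875.
SiO2 (M=60.083): mol = 1.12128; Si = 1.12128, O = 2.24256.
ΣO = 2.98859; factor = 8/ΣO = 2.67685.
K apfu = 0.11996 × 2.67685 = 0.321.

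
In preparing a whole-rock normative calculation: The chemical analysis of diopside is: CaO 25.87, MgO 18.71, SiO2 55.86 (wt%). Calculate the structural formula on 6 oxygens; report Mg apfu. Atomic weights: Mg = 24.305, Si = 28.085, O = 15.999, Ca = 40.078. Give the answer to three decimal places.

CaO (M=56.077): mol = 0.46133; Ca = 0.46133, O = 0.46133.
MgO (M=40.304): mol = 0.46422; Mg = 0.46422, O = 0.46422.
SiO2 (M=60.083): mol = 0.92971; Si = 0.92971, O = 1.85942.
ΣO = 2.78497; factor = 6/ΣO = 2.15442.
Mg apfu = 0.46422 × 2.15442 = 1.000.

1.000 Mg apfu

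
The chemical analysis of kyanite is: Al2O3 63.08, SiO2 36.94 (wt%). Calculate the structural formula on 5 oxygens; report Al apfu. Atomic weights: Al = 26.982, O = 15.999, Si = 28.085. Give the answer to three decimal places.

2.005 Al apfu

Al2O3: 63.08/101.961 = 0.61867 mol → 1.23734 mol Al, 1.85601 mol O.
SiO2: 36.94/60.083 = 0.61482 mol → 0.61482 mol Si, 1.22964 mol O.
Total oxygen = 3.08565 mol. Normalization factor = 5/3.08565 = 1.62040.
Al per 5 O = 1.23734 × 1.62040 = 2.005.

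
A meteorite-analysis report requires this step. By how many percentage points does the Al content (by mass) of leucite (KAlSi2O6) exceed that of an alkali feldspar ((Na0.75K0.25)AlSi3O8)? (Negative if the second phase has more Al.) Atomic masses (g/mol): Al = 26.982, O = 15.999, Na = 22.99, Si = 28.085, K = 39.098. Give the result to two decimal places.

Al in KAlSi2O6: molar mass 218.244 g/mol; 1×26.982 = 26.982 g → 12.36 wt%.
Al in (Na0.75K0.25)AlSi3O8: molar mass 266.246 g/mol; 1×26.982 = 26.982 g → 10.13 wt%.
Difference = 12.36 − 10.13 = 2.23 percentage points.

2.23 percentage points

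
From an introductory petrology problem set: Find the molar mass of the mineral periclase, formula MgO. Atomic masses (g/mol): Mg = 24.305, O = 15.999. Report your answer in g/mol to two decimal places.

40.30 g/mol

Mg: 1 × 24.305 = 24.3050
O: 1 × 15.999 = 15.9990
Summing the contributions gives the formula mass.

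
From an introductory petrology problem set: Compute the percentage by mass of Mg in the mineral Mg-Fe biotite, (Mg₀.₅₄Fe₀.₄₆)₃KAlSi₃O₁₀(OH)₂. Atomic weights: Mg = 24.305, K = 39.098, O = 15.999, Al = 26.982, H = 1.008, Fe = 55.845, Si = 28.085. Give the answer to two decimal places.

Formula mass = 1.62*24.305 + 1.38*55.845 + 1*39.098 + 1*26.982 + 3*28.085 + 12*15.999 + 2*1.008 = 460.779 g/mol, of which 39.374 g is Mg.
So Mg makes up 39.374/460.779 = 0.0855 of the mass, i.e. 8.55%.

8.55 wt%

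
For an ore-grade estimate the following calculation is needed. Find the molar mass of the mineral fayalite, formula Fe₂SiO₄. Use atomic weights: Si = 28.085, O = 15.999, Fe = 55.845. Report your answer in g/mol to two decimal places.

Fe: 2 × 55.845 = 111.6900
Si: 1 × 28.085 = 28.0850
O: 4 × 15.999 = 63.9960
Summing the contributions gives the formula mass.

203.77 g/mol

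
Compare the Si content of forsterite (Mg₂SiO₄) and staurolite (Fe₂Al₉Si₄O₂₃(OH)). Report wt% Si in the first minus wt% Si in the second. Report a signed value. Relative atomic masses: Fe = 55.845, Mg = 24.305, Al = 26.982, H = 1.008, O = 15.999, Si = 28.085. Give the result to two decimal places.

Si in Mg₂SiO₄: molar mass 140.691 g/mol; 1×28.085 = 28.085 g → 19.96 wt%.
Si in Fe₂Al₉Si₄O₂₃(OH): molar mass 851.852 g/mol; 4×28.085 = 112.340 g → 13.19 wt%.
Difference = 19.96 − 13.19 = 6.77 percentage points.

6.77 percentage points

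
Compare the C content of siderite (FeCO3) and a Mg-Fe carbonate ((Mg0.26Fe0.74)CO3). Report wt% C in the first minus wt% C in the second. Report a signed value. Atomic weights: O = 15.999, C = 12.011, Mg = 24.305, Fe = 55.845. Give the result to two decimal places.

-0.79 percentage points

C in FeCO3: molar mass 115.853 g/mol; 1×12.011 = 12.011 g → 10.37 wt%.
C in (Mg0.26Fe0.74)CO3: molar mass 107.653 g/mol; 1×12.011 = 12.011 g → 11.16 wt%.
Difference = 10.37 − 11.16 = -0.79 percentage points.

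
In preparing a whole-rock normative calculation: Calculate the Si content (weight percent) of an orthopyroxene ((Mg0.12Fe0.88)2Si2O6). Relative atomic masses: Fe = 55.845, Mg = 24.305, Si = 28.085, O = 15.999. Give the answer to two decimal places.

21.92 weight percent

M((Mg0.12Fe0.88)2Si2O6) = 256.284 g/mol.
Si contributes 2 × 28.085 = 56.170 g per mole.
56.170/256.284 = 0.2192 → 21.92%.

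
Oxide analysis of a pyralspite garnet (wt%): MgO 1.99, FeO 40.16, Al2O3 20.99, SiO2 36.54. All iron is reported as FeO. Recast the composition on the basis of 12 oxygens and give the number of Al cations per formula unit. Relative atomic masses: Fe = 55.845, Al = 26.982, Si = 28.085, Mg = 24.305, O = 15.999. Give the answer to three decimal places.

MgO (M=40.304): mol = 0.04937; Mg = 0.04937, O = 0.04937.
FeO (M=71.844): mol = 0.55899; Fe = 0.55899, O = 0.55899.
Al2O3 (M=101.961): mol = 0.20586; Al = 0.41172, O = 0.61758.
SiO2 (M=60.083): mol = 0.60816; Si = 0.60816, O = 1.21632.
ΣO = 2.44226; factor = 12/ΣO = 4.91348.
Al apfu = 0.41172 × 4.91348 = 2.023.

2.023 Al apfu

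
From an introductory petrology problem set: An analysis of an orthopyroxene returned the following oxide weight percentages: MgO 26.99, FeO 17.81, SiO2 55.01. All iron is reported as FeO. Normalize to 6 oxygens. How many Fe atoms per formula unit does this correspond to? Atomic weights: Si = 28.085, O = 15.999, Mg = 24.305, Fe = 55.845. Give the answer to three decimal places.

MgO: 26.99/40.304 = 0.66966 mol → 0.66966 mol Mg, 0.66966 mol O.
FeO: 17.81/71.844 = 0.24790 mol → 0.24790 mol Fe, 0.24790 mol O.
SiO2: 55.01/60.083 = 0.91557 mol → 0.91557 mol Si, 1.83114 mol O.
Total oxygen = 2.74870 mol. Normalization factor = 6/2.74870 = 2.18285.
Fe per 6 O = 0.24790 × 2.18285 = 0.541.

0.541 Fe apfu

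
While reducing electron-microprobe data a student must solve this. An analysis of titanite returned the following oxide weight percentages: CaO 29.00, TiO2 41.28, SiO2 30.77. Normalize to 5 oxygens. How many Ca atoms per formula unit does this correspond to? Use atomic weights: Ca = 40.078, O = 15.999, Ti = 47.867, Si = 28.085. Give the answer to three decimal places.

1.004 Ca apfu

CaO (M=56.077): mol = 0.51715; Ca = 0.51715, O = 0.51715.
TiO2 (M=79.865): mol = 0.51687; Ti = 0.51687, O = 1.03374.
SiO2 (M=60.083): mol = 0.51212; Si = 0.51212, O = 1.02424.
ΣO = 2.57513; factor = 5/ΣO = 1.94165.
Ca apfu = 0.51715 × 1.94165 = 1.004.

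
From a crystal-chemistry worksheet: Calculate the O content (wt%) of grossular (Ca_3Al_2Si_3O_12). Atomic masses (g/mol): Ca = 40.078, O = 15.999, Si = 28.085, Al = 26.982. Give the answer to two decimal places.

Molar mass of Ca_3Al_2Si_3O_12: 3*40.078 + 2*26.982 + 3*28.085 + 12*15.999 = 450.441 g/mol.
Mass of O per formula unit: 12 × 15.999 = 191.988 g.
Weight fraction O = 191.988 / 450.441 = 0.4262.

42.62 wt%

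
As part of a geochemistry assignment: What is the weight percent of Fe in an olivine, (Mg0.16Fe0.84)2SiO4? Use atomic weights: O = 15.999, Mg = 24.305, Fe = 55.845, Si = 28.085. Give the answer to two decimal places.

Formula mass = 0.32×24.305 + 1.68×55.845 + 1×28.085 + 4×15.999 = 193.678 g/mol, of which 93.820 g is Fe.
So Fe makes up 93.820/193.678 = 0.4844 of the mass, i.e. 48.44%.

48.44 weight percent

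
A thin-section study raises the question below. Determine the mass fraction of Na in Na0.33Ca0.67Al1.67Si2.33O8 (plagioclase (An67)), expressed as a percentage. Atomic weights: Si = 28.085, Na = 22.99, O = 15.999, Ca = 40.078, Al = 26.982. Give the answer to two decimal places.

2.78 wt%

Formula mass = 0.33·22.99 + 0.67·40.078 + 1.67·26.982 + 2.33·28.085 + 8·15.999 = 272.929 g/mol, of which 7.587 g is Na.
So Na makes up 7.587/272.929 = 0.0278 of the mass, i.e. 2.78%.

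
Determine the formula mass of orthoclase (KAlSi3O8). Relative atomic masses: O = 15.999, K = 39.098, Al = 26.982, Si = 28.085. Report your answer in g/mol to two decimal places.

278.33 g/mol

K: 1 × 39.098 = 39.0980
Al: 1 × 26.982 = 26.9820
Si: 3 × 28.085 = 84.2550
O: 8 × 15.999 = 127.9920
Summing the contributions gives the formula mass.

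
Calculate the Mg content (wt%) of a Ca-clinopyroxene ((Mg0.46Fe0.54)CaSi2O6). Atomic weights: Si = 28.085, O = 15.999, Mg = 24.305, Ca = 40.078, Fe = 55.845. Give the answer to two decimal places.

Molar mass of (Mg0.46Fe0.54)CaSi2O6: 0.46·24.305 + 0.54·55.845 + 1·40.078 + 2·28.085 + 6·15.999 = 233.579 g/mol.
Mass of Mg per formula unit: 0.46 × 24.305 = 11.180 g.
Weight fraction Mg = 11.180 / 233.579 = 0.0479.

4.79 wt%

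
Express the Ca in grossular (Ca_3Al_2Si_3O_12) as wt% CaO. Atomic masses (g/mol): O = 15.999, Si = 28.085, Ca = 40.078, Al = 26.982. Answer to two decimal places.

M(Ca_3Al_2Si_3O_12) = 450.441 g/mol; M(CaO) = 56.077 g/mol.
Moles CaO per formula unit = 3 Ca ÷ 1 = 3.0000.
CaO fraction = (3.0000 × 56.077) / 450.441 = 168.231/450.441 = 0.3735.

37.35 wt%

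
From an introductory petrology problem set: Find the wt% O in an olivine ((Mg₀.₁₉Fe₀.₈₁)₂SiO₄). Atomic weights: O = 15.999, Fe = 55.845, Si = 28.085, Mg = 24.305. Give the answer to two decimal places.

Molar mass of (Mg₀.₁₉Fe₀.₈₁)₂SiO₄: 0.38×24.305 + 1.62×55.845 + 1×28.085 + 4×15.999 = 191.786 g/mol.
Mass of O per formula unit: 4 × 15.999 = 63.996 g.
Weight fraction O = 63.996 / 191.786 = 0.3337.

33.37 wt%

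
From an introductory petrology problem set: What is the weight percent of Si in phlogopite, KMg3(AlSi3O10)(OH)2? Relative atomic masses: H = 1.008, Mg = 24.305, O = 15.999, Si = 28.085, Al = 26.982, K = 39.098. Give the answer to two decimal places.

20.19 weight percent

Molar mass of KMg3(AlSi3O10)(OH)2: 1*39.098 + 3*24.305 + 1*26.982 + 3*28.085 + 12*15.999 + 2*1.008 = 417.254 g/mol.
Mass of Si per formula unit: 3 × 28.085 = 84.255 g.
Weight fraction Si = 84.255 / 417.254 = 0.2019.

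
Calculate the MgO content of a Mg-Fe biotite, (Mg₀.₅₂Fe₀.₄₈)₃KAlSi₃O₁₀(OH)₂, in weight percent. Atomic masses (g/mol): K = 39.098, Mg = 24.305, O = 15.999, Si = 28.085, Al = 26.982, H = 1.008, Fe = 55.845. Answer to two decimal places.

Molar mass of (Mg₀.₅₂Fe₀.₄₈)₃KAlSi₃O₁₀(OH)₂ = 1.56×24.305 + 1.44×55.845 + 1×39.098 + 1×26.982 + 3×28.085 + 12×15.999 + 2×1.008 = 462.672 g/mol.
Each formula unit contains 1.56 Mg, equivalent to 1.56/1 = 1.5600 mol MgO.
M(MgO) = 1×24.305 + 1×15.999 = 40.304 g/mol.
Mass of MgO per formula unit = 1.5600 × 40.304 = 62.874 g.
MgO wt% = 62.874 / 462.672 × 100 = 13.59%.

13.59 wt%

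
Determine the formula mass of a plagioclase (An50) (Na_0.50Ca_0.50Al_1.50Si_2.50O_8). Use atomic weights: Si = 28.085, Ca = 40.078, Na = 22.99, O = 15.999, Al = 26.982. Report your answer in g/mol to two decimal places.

The formula mass is the sum 0.50*22.99 + 0.50*40.078 + 1.50*26.982 + 2.50*28.085 + 8*15.999.

270.21 g/mol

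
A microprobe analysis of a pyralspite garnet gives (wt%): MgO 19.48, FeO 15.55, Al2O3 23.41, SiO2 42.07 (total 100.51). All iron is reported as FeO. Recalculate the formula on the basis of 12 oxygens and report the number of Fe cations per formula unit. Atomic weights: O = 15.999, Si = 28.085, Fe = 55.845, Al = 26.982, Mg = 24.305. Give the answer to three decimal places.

0.931 Fe apfu

19.48 wt% MgO ÷ 40.304 g/mol = 0.48333 mol, giving 0.48333 Mg and 0.48333 O.
15.55 wt% FeO ÷ 71.844 g/mol = 0.21644 mol, giving 0.21644 Fe and 0.21644 O.
23.41 wt% Al2O3 ÷ 101.961 g/mol = 0.22960 mol, giving 0.45920 Al and 0.68880 O.
42.07 wt% SiO2 ÷ 60.083 g/mol = 0.70020 mol, giving 0.70020 Si and 1.40040 O.
Oxygen sums to 2.78897; scaling by 12/2.78897 = 4.30266 puts the formula on 12 O.
Fe: 0.21644 × 4.30266 = 0.931 atoms per formula unit.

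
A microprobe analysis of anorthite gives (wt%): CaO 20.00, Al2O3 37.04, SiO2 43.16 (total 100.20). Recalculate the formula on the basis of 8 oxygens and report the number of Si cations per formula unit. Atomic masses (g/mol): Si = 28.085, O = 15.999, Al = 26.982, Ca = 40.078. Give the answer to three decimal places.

1.993 Si apfu

CaO (M=56.077): mol = 0.35665; Ca = 0.35665, O = 0.35665.
Al2O3 (M=101.961): mol = 0.36328; Al = 0.72656, O = 1.08984.
SiO2 (M=60.083): mol = 0.71834; Si = 0.71834, O = 1.43668.
ΣO = 2.88317; factor = 8/ΣO = 2.77472.
Si apfu = 0.71834 × 2.77472 = 1.993.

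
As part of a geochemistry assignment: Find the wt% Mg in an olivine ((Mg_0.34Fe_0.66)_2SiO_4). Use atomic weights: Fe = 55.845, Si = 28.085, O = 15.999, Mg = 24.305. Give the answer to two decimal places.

Molar mass of (Mg_0.34Fe_0.66)_2SiO_4: 0.68*24.305 + 1.32*55.845 + 1*28.085 + 4*15.999 = 182.324 g/mol.
Mass of Mg per formula unit: 0.68 × 24.305 = 16.527 g.
Weight fraction Mg = 16.527 / 182.324 = 0.0906.

9.06 weight percent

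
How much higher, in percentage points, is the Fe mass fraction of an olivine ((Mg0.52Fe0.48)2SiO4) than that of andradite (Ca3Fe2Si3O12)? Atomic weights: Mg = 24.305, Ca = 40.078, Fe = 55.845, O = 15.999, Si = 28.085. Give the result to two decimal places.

First mineral: 53.611 g Fe in 170.969 g formula = 31.36 wt% Fe.
Second mineral: 111.690 g Fe in 508.167 g formula = 21.98 wt% Fe.
31.36% − 21.98% gives a difference of 9.38 percentage points.

9.38 percentage points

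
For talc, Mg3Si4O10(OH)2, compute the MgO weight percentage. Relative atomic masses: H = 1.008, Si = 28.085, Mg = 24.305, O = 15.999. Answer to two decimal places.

Molar mass of Mg3Si4O10(OH)2 = 3·24.305 + 4·28.085 + 12·15.999 + 2·1.008 = 379.259 g/mol.
Each formula unit contains 3 Mg, equivalent to 3/1 = 3.0000 mol MgO.
M(MgO) = 1×24.305 + 1×15.999 = 40.304 g/mol.
Mass of MgO per formula unit = 3.0000 × 40.304 = 120.912 g.
MgO wt% = 120.912 / 379.259 × 100 = 31.88%.

31.88 wt%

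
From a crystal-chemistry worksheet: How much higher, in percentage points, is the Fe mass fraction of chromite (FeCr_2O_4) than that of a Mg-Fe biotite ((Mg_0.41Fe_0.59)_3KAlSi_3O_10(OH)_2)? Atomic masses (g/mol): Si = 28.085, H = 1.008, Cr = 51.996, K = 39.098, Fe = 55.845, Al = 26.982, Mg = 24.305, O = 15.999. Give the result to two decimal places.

M(FeCr_2O_4) = 223.833 g/mol, so wt% Fe = 55.845/223.833 × 100 = 24.95%.
M((Mg_0.41Fe_0.59)_3KAlSi_3O_10(OH)_2) = 473.080 g/mol, so wt% Fe = 98.846/473.080 × 100 = 20.89%.
24.95 − 20.89 = 4.06 pp.

4.06 percentage points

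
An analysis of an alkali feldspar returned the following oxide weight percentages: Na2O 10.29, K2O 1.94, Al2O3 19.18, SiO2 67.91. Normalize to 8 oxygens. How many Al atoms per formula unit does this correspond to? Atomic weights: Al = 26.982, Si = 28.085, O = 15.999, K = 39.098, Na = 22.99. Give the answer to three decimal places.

0.999 Al apfu

Na2O: 10.29/61.979 = 0.16602 mol → 0.33204 mol Na, 0.16602 mol O.
K2O: 1.94/94.195 = 0.02060 mol → 0.04120 mol K, 0.02060 mol O.
Al2O3: 19.18/101.961 = 0.18811 mol → 0.37622 mol Al, 0.56433 mol O.
SiO2: 67.91/60.083 = 1.13027 mol → 1.13027 mol Si, 2.26054 mol O.
Total oxygen = 3.01149 mol. Normalization factor = 8/3.01149 = 2.65649.
Al per 8 O = 0.37622 × 2.65649 = 0.999.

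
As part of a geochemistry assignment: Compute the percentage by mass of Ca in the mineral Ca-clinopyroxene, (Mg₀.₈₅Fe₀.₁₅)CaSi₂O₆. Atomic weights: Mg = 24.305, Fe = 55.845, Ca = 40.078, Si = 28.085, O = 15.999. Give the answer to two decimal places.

18.11 wt%

Formula mass = 0.85·24.305 + 0.15·55.845 + 1·40.078 + 2·28.085 + 6·15.999 = 221.278 g/mol, of which 40.078 g is Ca.
So Ca makes up 40.078/221.278 = 0.1811 of the mass, i.e. 18.11%.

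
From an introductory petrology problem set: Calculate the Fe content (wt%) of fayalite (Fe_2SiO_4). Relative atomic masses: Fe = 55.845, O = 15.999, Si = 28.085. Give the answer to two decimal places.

54.81 wt%

Formula mass = 2*55.845 + 1*28.085 + 4*15.999 = 203.771 g/mol, of which 111.690 g is Fe.
So Fe makes up 111.690/203.771 = 0.5481 of the mass, i.e. 54.81%.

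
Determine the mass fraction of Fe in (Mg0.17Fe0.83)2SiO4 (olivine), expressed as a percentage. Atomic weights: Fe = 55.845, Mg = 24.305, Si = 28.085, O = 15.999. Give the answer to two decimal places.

Molar mass of (Mg0.17Fe0.83)2SiO4: 0.34·24.305 + 1.66·55.845 + 1·28.085 + 4·15.999 = 193.047 g/mol.
Mass of Fe per formula unit: 1.66 × 55.845 = 92.703 g.
Weight fraction Fe = 92.703 / 193.047 = 0.4802.

48.02 weight percent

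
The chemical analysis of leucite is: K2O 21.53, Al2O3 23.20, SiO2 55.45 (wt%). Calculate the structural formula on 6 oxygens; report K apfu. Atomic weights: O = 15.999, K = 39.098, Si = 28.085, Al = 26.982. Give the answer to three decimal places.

K2O: 21.53/94.195 = 0.22857 mol → 0.45714 mol K, 0.22857 mol O.
Al2O3: 23.20/101.961 = 0.22754 mol → 0.45508 mol Al, 0.68262 mol O.
SiO2: 55.45/60.083 = 0.92289 mol → 0.92289 mol Si, 1.84578 mol O.
Total oxygen = 2.75697 mol. Normalization factor = 6/2.75697 = 2.17630.
K per 6 O = 0.45714 × 2.17630 = 0.995.

0.995 K apfu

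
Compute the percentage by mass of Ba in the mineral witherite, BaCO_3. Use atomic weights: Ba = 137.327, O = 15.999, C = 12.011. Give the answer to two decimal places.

Molar mass of BaCO_3: 1*137.327 + 1*12.011 + 3*15.999 = 197.335 g/mol.
Mass of Ba per formula unit: 1 × 137.327 = 137.327 g.
Weight fraction Ba = 137.327 / 197.335 = 0.6959.

69.59 mass %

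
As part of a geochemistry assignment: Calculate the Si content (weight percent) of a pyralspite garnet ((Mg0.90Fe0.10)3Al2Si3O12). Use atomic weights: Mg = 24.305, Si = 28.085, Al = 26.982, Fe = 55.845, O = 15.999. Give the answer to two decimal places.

Formula mass = 2.70×24.305 + 0.30×55.845 + 2×26.982 + 3×28.085 + 12×15.999 = 412.584 g/mol, of which 84.255 g is Si.
So Si makes up 84.255/412.584 = 0.2042 of the mass, i.e. 20.42%.

20.42 weight percent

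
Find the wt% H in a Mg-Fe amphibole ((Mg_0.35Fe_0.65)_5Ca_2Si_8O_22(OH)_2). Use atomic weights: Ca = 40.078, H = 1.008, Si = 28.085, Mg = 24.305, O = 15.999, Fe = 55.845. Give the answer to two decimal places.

M((Mg_0.35Fe_0.65)_5Ca_2Si_8O_22(OH)_2) = 914.858 g/mol.
H contributes 2 × 1.008 = 2.016 g per mole.
2.016/914.858 = 0.0022 → 0.22%.

0.22 weight percent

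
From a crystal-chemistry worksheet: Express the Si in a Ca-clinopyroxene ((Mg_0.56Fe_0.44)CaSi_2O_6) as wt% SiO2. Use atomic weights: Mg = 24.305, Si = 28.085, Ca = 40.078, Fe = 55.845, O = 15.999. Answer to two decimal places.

Formula mass = 230.425 g/mol.
2 Si → 2.0000 mol SiO2 per formula unit; M(SiO2) = 60.083, so SiO2 mass = 120.166 g.
120.166/230.425 × 100 = 52.15 wt%.

52.15 wt%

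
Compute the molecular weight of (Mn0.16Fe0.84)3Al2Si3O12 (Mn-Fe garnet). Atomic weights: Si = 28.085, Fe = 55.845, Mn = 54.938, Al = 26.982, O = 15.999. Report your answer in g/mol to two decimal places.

M = 0.48·54.938 + 2.52·55.845 + 2·26.982 + 3·28.085 + 12·15.999

497.31 g/mol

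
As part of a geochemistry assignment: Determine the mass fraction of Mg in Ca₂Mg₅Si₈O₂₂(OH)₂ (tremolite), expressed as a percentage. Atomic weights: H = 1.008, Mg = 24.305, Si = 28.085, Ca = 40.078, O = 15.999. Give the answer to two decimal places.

Formula mass = 2*40.078 + 5*24.305 + 8*28.085 + 24*15.999 + 2*1.008 = 812.353 g/mol, of which 121.525 g is Mg.
So Mg makes up 121.525/812.353 = 0.1496 of the mass, i.e. 14.96%.

14.96 weight percent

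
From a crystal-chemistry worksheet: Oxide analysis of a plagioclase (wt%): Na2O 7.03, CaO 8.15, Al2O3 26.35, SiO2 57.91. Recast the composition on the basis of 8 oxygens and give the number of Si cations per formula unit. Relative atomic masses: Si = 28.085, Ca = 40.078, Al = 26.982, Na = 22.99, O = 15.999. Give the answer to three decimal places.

2.603 Si apfu

Na2O (M=61.979): mol = 0.11343; Na = 0.22686, O = 0.11343.
CaO (M=56.077): mol = 0.14534; Ca = 0.14534, O = 0.14534.
Al2O3 (M=101.961): mol = 0.25843; Al = 0.51686, O = 0.77529.
SiO2 (M=60.083): mol = 0.96383; Si = 0.96383, O = 1.92766.
ΣO = 2.96172; factor = 8/ΣO = 2.70113.
Si apfu = 0.96383 × 2.70113 = 2.603.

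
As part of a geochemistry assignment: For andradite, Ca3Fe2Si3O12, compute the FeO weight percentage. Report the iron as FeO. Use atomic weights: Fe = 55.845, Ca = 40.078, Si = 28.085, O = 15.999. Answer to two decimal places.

Molar mass of Ca3Fe2Si3O12 = 3·40.078 + 2·55.845 + 3·28.085 + 12·15.999 = 508.167 g/mol.
Each formula unit contains 2 Fe, equivalent to 2/1 = 2.0000 mol FeO.
M(FeO) = 1×55.845 + 1×15.999 = 71.844 g/mol.
Mass of FeO per formula unit = 2.0000 × 71.844 = 143.688 g.
FeO wt% = 143.688 / 508.167 × 100 = 28.28%.

28.28 wt%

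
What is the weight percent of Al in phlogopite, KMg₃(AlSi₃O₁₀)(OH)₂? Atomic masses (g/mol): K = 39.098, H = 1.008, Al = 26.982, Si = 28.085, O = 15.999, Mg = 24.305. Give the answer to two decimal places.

M(KMg₃(AlSi₃O₁₀)(OH)₂) = 417.254 g/mol.
Al contributes 1 × 26.982 = 26.982 g per mole.
26.982/417.254 = 0.0647 → 6.47%.

6.47 wt%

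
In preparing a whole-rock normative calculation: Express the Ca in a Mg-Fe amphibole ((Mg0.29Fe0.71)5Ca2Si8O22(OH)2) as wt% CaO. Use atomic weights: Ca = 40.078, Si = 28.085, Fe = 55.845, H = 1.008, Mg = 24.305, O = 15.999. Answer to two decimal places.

12.13 wt%

M((Mg0.29Fe0.71)5Ca2Si8O22(OH)2) = 924.320 g/mol; M(CaO) = 56.077 g/mol.
Moles CaO per formula unit = 2 Ca ÷ 1 = 2.0000.
CaO fraction = (2.0000 × 56.077) / 924.320 = 112.154/924.320 = 0.1213.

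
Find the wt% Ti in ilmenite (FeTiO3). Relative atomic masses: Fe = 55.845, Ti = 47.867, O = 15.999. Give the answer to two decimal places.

31.55 weight percent

Molar mass of FeTiO3: 1×55.845 + 1×47.867 + 3×15.999 = 151.709 g/mol.
Mass of Ti per formula unit: 1 × 47.867 = 47.867 g.
Weight fraction Ti = 47.867 / 151.709 = 0.3155.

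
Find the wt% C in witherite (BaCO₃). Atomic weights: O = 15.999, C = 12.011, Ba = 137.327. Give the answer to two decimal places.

Formula mass = 1·137.327 + 1·12.011 + 3·15.999 = 197.335 g/mol, of which 12.011 g is C.
So C makes up 12.011/197.335 = 0.0609 of the mass, i.e. 6.09%.

6.09 wt%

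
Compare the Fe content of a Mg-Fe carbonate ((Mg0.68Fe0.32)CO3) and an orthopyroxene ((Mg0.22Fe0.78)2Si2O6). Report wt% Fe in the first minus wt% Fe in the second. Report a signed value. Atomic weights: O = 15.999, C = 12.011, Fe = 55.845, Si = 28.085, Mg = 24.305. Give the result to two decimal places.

Fe in (Mg0.68Fe0.32)CO3: molar mass 94.406 g/mol; 0.32×55.845 = 17.870 g → 18.93 wt%.
Fe in (Mg0.22Fe0.78)2Si2O6: molar mass 249.976 g/mol; 1.56×55.845 = 87.118 g → 34.85 wt%.
Difference = 18.93 − 34.85 = -15.92 percentage points.

-15.92 percentage points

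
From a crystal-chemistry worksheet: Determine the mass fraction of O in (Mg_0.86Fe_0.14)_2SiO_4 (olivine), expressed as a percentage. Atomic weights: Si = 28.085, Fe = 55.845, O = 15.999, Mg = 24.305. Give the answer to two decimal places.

42.80 mass %

Formula mass = 1.72*24.305 + 0.28*55.845 + 1*28.085 + 4*15.999 = 149.522 g/mol, of which 63.996 g is O.
So O makes up 63.996/149.522 = 0.4280 of the mass, i.e. 42.80%.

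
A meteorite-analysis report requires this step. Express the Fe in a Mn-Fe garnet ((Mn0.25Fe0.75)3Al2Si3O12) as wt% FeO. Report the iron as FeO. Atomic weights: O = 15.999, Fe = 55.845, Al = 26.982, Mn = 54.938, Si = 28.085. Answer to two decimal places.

Molar mass of (Mn0.25Fe0.75)3Al2Si3O12 = 0.75*54.938 + 2.25*55.845 + 2*26.982 + 3*28.085 + 12*15.999 = 497.062 g/mol.
Each formula unit contains 2.25 Fe, equivalent to 2.25/1 = 2.2500 mol FeO.
M(FeO) = 1×55.845 + 1×15.999 = 71.844 g/mol.
Mass of FeO per formula unit = 2.2500 × 71.844 = 161.649 g.
FeO wt% = 161.649 / 497.062 × 100 = 32.52%.

32.52 wt%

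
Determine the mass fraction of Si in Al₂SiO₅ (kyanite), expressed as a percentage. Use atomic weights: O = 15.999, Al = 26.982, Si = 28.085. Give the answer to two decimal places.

17.33 weight percent

M(Al₂SiO₅) = 162.044 g/mol.
Si contributes 1 × 28.085 = 28.085 g per mole.
28.085/162.044 = 0.1733 → 17.33%.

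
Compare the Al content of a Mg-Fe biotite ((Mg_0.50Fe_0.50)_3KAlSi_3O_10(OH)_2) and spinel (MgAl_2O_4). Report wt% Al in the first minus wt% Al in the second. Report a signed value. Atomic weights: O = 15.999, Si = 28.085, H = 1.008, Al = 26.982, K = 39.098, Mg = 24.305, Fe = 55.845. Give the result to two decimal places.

-32.12 percentage points

Al in (Mg_0.50Fe_0.50)_3KAlSi_3O_10(OH)_2: molar mass 464.564 g/mol; 1×26.982 = 26.982 g → 5.81 wt%.
Al in MgAl_2O_4: molar mass 142.265 g/mol; 2×26.982 = 53.964 g → 37.93 wt%.
Difference = 5.81 − 37.93 = -32.12 percentage points.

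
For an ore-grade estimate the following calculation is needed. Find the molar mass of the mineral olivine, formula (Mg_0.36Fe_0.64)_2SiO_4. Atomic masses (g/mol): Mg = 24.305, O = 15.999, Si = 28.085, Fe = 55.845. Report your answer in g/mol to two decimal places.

M = 0.72·24.305 + 1.28·55.845 + 1·28.085 + 4·15.999

181.06 g/mol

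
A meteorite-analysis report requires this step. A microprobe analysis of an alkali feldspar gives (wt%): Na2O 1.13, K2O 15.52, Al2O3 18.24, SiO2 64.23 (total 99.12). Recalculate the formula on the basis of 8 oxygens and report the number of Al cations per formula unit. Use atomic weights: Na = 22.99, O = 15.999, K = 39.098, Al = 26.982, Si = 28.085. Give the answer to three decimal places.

1.002 Al apfu

1.13 wt% Na2O ÷ 61.979 g/mol = 0.01823 mol, giving 0.03646 Na and 0.01823 O.
15.52 wt% K2O ÷ 94.195 g/mol = 0.16476 mol, giving 0.32952 K and 0.16476 O.
18.24 wt% Al2O3 ÷ 101.961 g/mol = 0.17889 mol, giving 0.35778 Al and 0.53667 O.
64.23 wt% SiO2 ÷ 60.083 g/mol = 1.06902 mol, giving 1.06902 Si and 2.13804 O.
Oxygen sums to 2.85770; scaling by 8/2.85770 = 2.79945 puts the formula on 8 O.
Al: 0.35778 × 2.79945 = 1.002 atoms per formula unit.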